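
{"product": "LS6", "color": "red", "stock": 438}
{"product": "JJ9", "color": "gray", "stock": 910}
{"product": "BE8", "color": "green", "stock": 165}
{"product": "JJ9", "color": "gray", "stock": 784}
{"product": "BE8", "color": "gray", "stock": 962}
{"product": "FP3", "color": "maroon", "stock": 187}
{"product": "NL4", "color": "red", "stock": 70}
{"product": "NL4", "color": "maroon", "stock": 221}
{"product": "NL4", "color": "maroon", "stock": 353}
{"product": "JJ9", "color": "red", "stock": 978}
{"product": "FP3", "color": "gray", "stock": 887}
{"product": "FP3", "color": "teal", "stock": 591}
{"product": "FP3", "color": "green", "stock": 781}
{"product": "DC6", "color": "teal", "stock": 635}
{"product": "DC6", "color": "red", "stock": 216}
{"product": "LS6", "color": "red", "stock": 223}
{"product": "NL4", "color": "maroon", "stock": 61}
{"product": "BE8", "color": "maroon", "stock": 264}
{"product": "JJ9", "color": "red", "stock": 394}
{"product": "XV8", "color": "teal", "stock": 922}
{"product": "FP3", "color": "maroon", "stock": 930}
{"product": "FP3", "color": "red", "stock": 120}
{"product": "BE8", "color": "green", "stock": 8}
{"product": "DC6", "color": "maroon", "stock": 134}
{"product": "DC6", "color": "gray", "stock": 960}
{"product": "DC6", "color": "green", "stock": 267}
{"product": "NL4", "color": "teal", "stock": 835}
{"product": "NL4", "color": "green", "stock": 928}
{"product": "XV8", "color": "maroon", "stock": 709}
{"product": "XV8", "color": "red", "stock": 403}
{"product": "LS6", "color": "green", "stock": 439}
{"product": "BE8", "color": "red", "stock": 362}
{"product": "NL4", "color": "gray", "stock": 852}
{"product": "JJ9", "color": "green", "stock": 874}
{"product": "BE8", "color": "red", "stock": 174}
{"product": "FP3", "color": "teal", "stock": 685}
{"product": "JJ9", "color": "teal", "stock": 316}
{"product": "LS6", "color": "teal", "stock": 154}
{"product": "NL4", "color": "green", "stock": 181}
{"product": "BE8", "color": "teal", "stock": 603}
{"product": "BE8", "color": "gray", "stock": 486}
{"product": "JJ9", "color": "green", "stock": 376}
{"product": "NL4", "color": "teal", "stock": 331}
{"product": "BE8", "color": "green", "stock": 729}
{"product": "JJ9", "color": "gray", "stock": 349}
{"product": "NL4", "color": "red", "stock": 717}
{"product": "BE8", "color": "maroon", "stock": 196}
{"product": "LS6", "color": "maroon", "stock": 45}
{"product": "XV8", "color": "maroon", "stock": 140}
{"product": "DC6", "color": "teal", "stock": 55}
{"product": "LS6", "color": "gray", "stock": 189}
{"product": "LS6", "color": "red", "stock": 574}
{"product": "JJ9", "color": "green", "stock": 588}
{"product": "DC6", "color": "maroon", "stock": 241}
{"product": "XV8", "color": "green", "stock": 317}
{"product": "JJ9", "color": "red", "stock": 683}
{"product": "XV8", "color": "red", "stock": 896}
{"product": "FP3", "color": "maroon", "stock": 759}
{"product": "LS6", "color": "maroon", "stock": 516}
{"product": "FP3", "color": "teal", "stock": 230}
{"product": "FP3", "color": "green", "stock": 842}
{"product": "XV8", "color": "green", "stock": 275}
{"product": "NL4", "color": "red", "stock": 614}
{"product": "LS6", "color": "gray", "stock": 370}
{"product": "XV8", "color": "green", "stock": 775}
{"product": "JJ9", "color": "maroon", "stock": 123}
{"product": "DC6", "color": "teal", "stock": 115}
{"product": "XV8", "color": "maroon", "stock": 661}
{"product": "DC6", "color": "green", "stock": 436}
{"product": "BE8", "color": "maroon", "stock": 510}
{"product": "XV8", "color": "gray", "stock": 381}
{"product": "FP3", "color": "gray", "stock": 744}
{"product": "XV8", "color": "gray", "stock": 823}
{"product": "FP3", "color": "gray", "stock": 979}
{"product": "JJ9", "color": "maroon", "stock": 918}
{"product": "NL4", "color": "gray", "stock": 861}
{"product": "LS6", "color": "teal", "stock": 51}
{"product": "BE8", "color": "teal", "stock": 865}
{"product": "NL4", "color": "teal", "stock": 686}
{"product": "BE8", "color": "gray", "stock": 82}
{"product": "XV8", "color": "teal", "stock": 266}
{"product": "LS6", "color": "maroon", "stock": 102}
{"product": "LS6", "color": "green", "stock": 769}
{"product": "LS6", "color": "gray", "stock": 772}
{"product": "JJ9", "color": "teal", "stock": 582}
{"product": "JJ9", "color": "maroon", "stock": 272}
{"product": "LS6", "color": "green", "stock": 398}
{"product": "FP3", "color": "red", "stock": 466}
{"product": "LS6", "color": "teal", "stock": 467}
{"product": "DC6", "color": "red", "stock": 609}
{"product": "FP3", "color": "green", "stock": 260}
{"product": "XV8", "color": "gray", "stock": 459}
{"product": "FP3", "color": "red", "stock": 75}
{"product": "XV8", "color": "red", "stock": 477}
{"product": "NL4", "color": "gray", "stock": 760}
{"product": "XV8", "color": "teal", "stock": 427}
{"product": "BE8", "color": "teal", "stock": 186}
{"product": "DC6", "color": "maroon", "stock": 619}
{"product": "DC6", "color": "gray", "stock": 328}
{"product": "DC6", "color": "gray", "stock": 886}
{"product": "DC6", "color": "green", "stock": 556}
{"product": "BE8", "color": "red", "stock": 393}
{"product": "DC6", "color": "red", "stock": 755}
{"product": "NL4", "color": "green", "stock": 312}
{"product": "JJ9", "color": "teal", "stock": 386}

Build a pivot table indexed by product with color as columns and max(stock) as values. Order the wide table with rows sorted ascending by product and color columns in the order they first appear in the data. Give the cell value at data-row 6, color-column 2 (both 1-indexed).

With rows sorted ascending by product, row 6 is product=NL4. color columns in first-appearance order: red, gray, green, maroon, teal; column 2 is gray.
Long rows with product=NL4, color=gray: max(852, 861, 760) = 861.

861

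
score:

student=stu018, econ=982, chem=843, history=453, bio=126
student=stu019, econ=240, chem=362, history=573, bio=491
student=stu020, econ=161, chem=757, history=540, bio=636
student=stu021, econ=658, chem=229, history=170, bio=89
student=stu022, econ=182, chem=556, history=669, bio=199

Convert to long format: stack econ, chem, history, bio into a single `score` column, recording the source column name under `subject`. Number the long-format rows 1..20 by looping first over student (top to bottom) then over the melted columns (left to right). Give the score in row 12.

636

20 rows total (5 × 4). Row 12: index ⌊(12-1)/4⌋ = 2 into student → stu020; (12-1) mod 4 = 3 into the melted columns → bio.
So row 12 is (stu020, bio, 636); score = 636.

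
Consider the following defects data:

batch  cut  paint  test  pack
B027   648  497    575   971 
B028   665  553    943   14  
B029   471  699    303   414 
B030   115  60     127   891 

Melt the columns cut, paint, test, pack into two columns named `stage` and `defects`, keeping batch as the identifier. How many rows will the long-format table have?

16

4 batch values × 4 melted columns = 16 rows.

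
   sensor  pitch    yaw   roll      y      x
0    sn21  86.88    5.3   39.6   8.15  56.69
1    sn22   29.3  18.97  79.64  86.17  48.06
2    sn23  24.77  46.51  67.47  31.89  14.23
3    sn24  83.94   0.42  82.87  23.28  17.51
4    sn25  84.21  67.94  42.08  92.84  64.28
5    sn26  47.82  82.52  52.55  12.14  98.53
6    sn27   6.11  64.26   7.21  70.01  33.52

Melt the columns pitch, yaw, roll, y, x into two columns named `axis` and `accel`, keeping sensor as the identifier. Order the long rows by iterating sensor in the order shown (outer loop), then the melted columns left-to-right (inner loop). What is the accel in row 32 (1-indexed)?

35 rows total (7 × 5). Row 32: index ⌊(32-1)/5⌋ = 6 into sensor → sn27; (32-1) mod 5 = 1 into the melted columns → yaw.
So row 32 is (sn27, yaw, 64.26); accel = 64.26.

64.26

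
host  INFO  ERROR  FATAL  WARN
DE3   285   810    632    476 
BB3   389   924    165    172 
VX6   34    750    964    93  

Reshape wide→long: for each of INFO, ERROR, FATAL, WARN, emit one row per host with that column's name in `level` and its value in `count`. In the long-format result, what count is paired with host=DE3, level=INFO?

Unpivoting turns each (host, wide-column) pair into one long row.
The wide cell at row DE3, column INFO holds 285, so the long row (DE3, INFO) has count=285.

285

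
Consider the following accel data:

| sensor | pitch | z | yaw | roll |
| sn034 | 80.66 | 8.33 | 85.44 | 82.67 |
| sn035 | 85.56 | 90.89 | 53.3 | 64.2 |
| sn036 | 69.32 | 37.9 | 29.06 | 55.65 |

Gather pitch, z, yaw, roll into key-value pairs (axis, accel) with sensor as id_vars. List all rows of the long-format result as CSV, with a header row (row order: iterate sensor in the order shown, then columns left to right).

Each (sensor, column) pair becomes one row: 3 × 4 = 12 rows.
For example, (sn034, pitch) → accel=80.66.

sensor,axis,accel
sn034,pitch,80.66
sn034,z,8.33
sn034,yaw,85.44
sn034,roll,82.67
sn035,pitch,85.56
sn035,z,90.89
sn035,yaw,53.3
sn035,roll,64.2
sn036,pitch,69.32
sn036,z,37.9
sn036,yaw,29.06
sn036,roll,55.65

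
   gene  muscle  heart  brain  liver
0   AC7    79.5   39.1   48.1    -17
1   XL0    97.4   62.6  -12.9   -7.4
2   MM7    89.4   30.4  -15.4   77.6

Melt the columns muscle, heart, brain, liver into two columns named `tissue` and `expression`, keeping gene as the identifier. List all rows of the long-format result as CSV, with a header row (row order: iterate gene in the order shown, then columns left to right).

Each (gene, column) pair becomes one row: 3 × 4 = 12 rows.
For example, (AC7, muscle) → expression=79.5.

gene,tissue,expression
AC7,muscle,79.5
AC7,heart,39.1
AC7,brain,48.1
AC7,liver,-17
XL0,muscle,97.4
XL0,heart,62.6
XL0,brain,-12.9
XL0,liver,-7.4
MM7,muscle,89.4
MM7,heart,30.4
MM7,brain,-15.4
MM7,liver,77.6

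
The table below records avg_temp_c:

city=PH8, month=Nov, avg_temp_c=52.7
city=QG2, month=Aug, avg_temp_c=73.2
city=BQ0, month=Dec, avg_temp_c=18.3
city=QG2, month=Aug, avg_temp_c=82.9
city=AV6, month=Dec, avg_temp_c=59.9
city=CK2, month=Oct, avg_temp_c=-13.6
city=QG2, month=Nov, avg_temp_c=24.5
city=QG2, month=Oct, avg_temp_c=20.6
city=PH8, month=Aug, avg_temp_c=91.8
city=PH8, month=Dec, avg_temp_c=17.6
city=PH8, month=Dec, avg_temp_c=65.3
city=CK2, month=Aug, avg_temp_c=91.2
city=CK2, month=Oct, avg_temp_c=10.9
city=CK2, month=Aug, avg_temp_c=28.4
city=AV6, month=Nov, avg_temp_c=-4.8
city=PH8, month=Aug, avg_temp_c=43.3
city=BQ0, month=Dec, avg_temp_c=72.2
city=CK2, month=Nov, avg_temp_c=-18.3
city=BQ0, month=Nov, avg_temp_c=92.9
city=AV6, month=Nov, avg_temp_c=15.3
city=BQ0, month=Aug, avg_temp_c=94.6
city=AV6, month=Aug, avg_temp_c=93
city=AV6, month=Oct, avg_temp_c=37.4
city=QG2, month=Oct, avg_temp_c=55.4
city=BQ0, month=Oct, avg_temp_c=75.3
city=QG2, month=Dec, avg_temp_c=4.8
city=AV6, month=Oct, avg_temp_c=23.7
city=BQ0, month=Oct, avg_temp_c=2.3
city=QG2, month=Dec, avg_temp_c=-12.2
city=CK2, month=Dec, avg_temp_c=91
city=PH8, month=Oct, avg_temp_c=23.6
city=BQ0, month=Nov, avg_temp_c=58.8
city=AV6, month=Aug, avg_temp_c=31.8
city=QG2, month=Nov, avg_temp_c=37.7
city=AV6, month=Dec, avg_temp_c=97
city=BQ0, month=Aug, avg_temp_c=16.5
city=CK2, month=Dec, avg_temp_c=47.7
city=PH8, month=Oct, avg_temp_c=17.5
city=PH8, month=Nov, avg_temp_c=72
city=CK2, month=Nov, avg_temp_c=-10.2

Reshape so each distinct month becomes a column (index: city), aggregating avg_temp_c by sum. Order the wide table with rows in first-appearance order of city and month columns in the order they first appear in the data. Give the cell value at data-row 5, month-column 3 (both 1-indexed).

138.7

With rows in first-appearance order of city, row 5 is city=CK2. month columns in first-appearance order: Nov, Aug, Dec, Oct; column 3 is Dec.
Long rows with city=CK2, month=Dec: 91 + 47.7 = 138.7.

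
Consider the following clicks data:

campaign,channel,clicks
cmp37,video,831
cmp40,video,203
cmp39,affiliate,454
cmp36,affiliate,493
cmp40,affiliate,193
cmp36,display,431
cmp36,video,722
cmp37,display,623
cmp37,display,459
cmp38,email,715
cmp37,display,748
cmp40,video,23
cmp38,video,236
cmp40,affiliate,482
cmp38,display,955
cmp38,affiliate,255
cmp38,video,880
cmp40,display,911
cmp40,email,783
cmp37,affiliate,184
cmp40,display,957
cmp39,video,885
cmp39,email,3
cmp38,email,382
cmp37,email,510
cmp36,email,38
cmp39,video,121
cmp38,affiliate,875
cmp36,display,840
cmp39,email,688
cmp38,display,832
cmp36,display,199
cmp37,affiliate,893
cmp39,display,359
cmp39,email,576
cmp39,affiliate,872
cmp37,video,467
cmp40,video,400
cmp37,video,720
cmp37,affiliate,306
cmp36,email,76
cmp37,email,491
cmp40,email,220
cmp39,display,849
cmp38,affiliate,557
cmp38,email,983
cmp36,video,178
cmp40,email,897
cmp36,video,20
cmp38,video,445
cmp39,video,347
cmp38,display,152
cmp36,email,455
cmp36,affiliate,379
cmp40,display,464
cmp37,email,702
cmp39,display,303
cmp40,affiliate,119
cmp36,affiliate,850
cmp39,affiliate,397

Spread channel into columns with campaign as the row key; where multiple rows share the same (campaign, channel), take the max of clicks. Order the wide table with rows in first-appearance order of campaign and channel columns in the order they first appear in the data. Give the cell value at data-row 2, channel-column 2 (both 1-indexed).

With rows in first-appearance order of campaign, row 2 is campaign=cmp40. channel columns in first-appearance order: video, affiliate, display, email; column 2 is affiliate.
Long rows with campaign=cmp40, channel=affiliate: max(193, 482, 119) = 482.

482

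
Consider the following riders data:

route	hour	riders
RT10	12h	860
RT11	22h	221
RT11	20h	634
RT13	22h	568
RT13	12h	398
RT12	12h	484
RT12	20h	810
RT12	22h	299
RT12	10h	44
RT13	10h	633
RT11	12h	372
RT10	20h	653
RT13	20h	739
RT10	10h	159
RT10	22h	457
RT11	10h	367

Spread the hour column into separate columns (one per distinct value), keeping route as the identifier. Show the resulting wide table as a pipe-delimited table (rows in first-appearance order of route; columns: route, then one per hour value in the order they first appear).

| route | 12h | 22h | 20h | 10h |
| RT10 | 860 | 457 | 653 | 159 |
| RT11 | 372 | 221 | 634 | 367 |
| RT13 | 398 | 568 | 739 | 633 |
| RT12 | 484 | 299 | 810 | 44 |

Columns: route plus the 4 distinct hour values (12h, 22h, 20h, 10h).
For example, row RT10 column 12h takes riders=860 from the long row (RT10, 12h).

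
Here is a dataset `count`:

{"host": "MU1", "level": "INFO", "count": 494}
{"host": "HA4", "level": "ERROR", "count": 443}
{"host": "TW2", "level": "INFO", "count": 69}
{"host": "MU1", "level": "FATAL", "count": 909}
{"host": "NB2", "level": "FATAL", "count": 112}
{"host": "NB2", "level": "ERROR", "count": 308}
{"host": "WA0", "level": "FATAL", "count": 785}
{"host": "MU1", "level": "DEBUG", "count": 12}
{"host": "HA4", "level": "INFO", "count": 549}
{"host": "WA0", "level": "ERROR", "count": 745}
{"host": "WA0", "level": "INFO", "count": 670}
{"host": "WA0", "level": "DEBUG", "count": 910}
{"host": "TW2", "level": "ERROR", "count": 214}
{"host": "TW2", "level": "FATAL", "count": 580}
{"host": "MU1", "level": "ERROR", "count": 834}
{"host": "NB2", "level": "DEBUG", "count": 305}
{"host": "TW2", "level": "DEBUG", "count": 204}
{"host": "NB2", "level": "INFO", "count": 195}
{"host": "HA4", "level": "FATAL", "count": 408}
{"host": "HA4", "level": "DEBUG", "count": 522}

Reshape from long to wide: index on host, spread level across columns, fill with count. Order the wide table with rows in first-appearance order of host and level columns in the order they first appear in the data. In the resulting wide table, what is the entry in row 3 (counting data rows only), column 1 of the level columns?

69

With rows in first-appearance order of host, row 3 is host=TW2. level columns in first-appearance order: INFO, ERROR, FATAL, DEBUG; column 1 is INFO.
Long rows with host=TW2, level=INFO: count = 69.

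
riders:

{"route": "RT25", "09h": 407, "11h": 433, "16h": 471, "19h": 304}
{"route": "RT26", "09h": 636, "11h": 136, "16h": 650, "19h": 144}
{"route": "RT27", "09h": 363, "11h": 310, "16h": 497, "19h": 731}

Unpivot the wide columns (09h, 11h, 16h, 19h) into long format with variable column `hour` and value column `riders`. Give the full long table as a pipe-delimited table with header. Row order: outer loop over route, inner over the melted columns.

| route | hour | riders |
| RT25 | 09h | 407 |
| RT25 | 11h | 433 |
| RT25 | 16h | 471 |
| RT25 | 19h | 304 |
| RT26 | 09h | 636 |
| RT26 | 11h | 136 |
| RT26 | 16h | 650 |
| RT26 | 19h | 144 |
| RT27 | 09h | 363 |
| RT27 | 11h | 310 |
| RT27 | 16h | 497 |
| RT27 | 19h | 731 |

Each (route, column) pair becomes one row: 3 × 4 = 12 rows.
For example, (RT25, 09h) → riders=407.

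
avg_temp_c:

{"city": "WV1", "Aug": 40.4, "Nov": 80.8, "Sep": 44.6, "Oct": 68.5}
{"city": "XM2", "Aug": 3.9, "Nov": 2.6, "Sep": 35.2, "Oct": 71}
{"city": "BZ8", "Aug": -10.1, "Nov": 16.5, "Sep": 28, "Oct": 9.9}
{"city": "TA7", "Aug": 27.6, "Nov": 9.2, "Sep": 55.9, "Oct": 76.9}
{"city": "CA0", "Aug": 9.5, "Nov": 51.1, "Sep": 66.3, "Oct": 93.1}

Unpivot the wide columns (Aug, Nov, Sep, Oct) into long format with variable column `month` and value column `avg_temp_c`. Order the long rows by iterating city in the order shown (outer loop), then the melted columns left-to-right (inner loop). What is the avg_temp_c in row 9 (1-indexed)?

-10.1

20 rows total (5 × 4). Row 9: index ⌊(9-1)/4⌋ = 2 into city → BZ8; (9-1) mod 4 = 0 into the melted columns → Aug.
So row 9 is (BZ8, Aug, -10.1); avg_temp_c = -10.1.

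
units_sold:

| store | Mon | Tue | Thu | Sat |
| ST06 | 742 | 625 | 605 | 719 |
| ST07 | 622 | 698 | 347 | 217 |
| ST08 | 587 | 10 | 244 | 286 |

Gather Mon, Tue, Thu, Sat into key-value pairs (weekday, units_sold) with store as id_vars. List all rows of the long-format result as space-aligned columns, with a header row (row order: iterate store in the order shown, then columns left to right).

Each (store, column) pair becomes one row: 3 × 4 = 12 rows.
For example, (ST06, Mon) → units_sold=742.

store  weekday  units_sold
ST06   Mon      742       
ST06   Tue      625       
ST06   Thu      605       
ST06   Sat      719       
ST07   Mon      622       
ST07   Tue      698       
ST07   Thu      347       
ST07   Sat      217       
ST08   Mon      587       
ST08   Tue      10        
ST08   Thu      244       
ST08   Sat      286       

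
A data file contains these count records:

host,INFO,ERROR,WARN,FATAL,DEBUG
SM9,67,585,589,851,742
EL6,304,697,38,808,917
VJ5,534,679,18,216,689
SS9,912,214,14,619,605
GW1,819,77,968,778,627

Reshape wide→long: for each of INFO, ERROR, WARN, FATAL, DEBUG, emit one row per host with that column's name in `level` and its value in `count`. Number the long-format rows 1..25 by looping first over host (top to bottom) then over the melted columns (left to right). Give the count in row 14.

25 rows total (5 × 5). Row 14: index ⌊(14-1)/5⌋ = 2 into host → VJ5; (14-1) mod 5 = 3 into the melted columns → FATAL.
So row 14 is (VJ5, FATAL, 216); count = 216.

216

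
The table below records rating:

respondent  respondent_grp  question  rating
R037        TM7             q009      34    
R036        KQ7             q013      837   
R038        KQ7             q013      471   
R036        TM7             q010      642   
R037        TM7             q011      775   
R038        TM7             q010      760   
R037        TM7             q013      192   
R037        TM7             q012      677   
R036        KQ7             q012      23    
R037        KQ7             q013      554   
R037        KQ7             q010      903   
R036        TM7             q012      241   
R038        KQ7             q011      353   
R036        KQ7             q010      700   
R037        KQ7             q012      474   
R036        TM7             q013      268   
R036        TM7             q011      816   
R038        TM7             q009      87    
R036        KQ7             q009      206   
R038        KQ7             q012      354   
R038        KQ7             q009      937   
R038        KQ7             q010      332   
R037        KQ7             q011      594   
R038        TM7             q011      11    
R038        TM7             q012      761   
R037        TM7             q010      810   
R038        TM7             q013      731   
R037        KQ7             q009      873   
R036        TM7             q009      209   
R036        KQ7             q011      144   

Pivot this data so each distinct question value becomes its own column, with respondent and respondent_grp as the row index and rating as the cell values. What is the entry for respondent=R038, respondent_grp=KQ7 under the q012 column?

354

Wide layout: rows indexed by respondent and respondent_grp, columns are the 5 distinct question values (q009, q013, q010, q011, q012).
Cell (respondent=R038, respondent_grp=KQ7, question=q012) draws from the long row where respondent=R038, respondent_grp=KQ7 and question=q012, which has rating=354.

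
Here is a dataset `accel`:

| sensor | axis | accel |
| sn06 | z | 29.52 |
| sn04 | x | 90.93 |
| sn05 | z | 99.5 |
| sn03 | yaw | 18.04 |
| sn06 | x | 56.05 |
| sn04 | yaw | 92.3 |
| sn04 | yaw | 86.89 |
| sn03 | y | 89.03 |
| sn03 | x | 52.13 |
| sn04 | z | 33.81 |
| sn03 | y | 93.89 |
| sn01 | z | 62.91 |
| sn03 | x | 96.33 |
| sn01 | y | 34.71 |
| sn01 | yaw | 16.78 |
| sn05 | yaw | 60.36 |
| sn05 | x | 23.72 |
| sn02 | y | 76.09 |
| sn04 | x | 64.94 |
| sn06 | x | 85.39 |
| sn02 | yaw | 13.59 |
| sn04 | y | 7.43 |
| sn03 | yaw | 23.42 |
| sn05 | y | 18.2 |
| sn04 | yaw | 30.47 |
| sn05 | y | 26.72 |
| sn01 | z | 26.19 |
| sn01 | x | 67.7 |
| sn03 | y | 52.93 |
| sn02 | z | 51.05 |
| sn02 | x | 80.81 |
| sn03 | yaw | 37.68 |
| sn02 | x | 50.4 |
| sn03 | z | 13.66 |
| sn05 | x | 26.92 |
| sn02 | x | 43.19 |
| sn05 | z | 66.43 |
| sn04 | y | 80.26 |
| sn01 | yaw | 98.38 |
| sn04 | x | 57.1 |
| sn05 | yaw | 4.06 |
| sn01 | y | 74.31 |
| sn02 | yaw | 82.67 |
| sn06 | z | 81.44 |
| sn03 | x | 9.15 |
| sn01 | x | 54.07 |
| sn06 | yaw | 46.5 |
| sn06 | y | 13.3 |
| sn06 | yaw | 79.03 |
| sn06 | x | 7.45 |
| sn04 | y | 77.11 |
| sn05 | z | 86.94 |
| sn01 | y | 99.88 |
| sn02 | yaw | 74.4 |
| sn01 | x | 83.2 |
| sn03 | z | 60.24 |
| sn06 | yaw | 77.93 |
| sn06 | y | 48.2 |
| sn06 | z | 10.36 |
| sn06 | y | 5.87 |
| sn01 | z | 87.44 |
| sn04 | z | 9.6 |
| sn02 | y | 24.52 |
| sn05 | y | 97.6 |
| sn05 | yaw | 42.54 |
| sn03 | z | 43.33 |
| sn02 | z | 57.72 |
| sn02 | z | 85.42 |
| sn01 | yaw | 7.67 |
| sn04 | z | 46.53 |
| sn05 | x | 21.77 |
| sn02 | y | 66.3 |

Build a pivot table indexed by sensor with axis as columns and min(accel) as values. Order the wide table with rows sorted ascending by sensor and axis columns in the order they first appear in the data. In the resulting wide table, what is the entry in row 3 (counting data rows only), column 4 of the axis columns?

52.93

With rows sorted ascending by sensor, row 3 is sensor=sn03. axis columns in first-appearance order: z, x, yaw, y; column 4 is y.
Long rows with sensor=sn03, axis=y: min(89.03, 93.89, 52.93) = 52.93.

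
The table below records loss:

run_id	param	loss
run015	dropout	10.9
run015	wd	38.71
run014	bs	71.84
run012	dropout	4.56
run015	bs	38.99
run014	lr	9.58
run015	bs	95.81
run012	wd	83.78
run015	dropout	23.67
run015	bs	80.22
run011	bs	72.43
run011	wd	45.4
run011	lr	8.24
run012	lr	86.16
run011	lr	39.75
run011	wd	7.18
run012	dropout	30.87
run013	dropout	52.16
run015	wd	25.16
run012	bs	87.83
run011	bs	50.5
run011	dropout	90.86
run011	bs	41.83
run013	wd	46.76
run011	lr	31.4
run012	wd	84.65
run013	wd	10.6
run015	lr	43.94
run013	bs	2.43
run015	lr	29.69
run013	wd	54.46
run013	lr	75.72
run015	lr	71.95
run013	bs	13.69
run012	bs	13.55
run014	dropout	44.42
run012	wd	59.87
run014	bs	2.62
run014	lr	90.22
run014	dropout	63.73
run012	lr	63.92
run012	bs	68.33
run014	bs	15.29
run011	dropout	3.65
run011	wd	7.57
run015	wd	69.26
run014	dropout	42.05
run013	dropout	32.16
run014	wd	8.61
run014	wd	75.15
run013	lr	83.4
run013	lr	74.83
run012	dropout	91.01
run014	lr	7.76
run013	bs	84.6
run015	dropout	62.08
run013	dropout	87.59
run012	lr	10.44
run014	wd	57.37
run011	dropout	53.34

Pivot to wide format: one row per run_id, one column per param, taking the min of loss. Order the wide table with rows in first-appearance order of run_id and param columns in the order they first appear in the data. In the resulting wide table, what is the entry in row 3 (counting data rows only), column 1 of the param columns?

With rows in first-appearance order of run_id, row 3 is run_id=run012. param columns in first-appearance order: dropout, wd, bs, lr; column 1 is dropout.
Long rows with run_id=run012, param=dropout: min(4.56, 30.87, 91.01) = 4.56.

4.56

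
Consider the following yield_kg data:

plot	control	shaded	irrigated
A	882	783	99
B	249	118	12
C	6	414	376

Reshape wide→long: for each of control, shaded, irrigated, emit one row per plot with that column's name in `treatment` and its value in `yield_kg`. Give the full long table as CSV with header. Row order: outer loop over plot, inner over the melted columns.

plot,treatment,yield_kg
A,control,882
A,shaded,783
A,irrigated,99
B,control,249
B,shaded,118
B,irrigated,12
C,control,6
C,shaded,414
C,irrigated,376

Each (plot, column) pair becomes one row: 3 × 3 = 9 rows.
For example, (A, control) → yield_kg=882.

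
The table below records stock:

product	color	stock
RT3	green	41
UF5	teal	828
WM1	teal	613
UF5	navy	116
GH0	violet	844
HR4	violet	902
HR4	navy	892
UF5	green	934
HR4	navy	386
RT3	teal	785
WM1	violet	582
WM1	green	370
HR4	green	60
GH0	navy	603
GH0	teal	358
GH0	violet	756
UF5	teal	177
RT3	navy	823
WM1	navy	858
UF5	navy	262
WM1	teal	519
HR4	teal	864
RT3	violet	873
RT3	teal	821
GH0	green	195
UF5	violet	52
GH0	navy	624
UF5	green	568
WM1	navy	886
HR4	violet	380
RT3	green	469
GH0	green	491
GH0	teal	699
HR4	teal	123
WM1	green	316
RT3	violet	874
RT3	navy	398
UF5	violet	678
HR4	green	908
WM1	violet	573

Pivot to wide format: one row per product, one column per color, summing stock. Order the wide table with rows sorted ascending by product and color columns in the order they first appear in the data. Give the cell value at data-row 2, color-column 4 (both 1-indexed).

1282

With rows sorted ascending by product, row 2 is product=HR4. color columns in first-appearance order: green, teal, navy, violet; column 4 is violet.
Long rows with product=HR4, color=violet: 902 + 380 = 1282.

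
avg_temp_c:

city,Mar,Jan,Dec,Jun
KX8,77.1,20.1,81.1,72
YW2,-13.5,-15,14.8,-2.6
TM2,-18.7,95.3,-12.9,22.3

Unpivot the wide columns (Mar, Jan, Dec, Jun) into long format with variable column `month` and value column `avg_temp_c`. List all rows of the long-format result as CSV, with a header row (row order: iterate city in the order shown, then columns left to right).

city,month,avg_temp_c
KX8,Mar,77.1
KX8,Jan,20.1
KX8,Dec,81.1
KX8,Jun,72
YW2,Mar,-13.5
YW2,Jan,-15
YW2,Dec,14.8
YW2,Jun,-2.6
TM2,Mar,-18.7
TM2,Jan,95.3
TM2,Dec,-12.9
TM2,Jun,22.3

Each (city, column) pair becomes one row: 3 × 4 = 12 rows.
For example, (KX8, Mar) → avg_temp_c=77.1.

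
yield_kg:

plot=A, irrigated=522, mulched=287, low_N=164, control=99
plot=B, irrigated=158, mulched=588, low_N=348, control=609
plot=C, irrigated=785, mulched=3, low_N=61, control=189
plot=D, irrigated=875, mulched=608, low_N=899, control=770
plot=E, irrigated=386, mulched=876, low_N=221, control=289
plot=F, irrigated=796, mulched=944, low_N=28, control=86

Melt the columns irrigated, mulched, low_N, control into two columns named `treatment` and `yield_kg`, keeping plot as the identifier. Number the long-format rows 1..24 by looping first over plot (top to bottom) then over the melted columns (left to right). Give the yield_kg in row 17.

386

24 rows total (6 × 4). Row 17: index ⌊(17-1)/4⌋ = 4 into plot → E; (17-1) mod 4 = 0 into the melted columns → irrigated.
So row 17 is (E, irrigated, 386); yield_kg = 386.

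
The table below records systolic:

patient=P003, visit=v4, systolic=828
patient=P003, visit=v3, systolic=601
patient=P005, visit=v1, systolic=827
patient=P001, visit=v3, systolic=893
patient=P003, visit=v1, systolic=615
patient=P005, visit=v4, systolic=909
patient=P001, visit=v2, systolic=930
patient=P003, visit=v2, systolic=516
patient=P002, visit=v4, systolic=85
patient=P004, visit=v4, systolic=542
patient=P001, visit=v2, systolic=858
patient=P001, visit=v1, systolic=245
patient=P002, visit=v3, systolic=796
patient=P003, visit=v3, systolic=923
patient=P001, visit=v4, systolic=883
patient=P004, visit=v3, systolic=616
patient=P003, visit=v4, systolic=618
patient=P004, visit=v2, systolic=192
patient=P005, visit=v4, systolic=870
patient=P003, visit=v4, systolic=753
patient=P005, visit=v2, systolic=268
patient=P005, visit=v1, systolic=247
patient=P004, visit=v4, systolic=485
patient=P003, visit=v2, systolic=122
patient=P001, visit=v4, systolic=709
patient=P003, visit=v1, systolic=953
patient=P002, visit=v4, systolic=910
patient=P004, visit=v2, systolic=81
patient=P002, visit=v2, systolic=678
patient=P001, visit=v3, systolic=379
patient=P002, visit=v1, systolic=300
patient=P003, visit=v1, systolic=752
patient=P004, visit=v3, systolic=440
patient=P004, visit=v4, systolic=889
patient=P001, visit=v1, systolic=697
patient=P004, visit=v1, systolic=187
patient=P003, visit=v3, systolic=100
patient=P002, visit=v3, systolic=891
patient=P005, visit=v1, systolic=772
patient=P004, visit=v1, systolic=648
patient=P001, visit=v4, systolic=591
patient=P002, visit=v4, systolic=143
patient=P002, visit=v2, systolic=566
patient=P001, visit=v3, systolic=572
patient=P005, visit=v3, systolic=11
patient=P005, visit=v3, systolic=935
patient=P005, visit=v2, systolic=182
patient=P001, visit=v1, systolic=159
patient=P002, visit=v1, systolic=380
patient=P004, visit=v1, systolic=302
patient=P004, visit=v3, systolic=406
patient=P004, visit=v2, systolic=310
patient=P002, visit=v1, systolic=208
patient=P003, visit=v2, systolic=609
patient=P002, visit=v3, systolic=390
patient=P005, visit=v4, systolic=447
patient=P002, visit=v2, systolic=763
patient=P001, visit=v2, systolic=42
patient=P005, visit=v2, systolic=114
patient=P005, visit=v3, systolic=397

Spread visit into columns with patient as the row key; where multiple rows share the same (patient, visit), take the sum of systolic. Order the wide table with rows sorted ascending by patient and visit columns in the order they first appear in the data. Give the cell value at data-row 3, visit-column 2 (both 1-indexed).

1624

With rows sorted ascending by patient, row 3 is patient=P003. visit columns in first-appearance order: v4, v3, v1, v2; column 2 is v3.
Long rows with patient=P003, visit=v3: 601 + 923 + 100 = 1624.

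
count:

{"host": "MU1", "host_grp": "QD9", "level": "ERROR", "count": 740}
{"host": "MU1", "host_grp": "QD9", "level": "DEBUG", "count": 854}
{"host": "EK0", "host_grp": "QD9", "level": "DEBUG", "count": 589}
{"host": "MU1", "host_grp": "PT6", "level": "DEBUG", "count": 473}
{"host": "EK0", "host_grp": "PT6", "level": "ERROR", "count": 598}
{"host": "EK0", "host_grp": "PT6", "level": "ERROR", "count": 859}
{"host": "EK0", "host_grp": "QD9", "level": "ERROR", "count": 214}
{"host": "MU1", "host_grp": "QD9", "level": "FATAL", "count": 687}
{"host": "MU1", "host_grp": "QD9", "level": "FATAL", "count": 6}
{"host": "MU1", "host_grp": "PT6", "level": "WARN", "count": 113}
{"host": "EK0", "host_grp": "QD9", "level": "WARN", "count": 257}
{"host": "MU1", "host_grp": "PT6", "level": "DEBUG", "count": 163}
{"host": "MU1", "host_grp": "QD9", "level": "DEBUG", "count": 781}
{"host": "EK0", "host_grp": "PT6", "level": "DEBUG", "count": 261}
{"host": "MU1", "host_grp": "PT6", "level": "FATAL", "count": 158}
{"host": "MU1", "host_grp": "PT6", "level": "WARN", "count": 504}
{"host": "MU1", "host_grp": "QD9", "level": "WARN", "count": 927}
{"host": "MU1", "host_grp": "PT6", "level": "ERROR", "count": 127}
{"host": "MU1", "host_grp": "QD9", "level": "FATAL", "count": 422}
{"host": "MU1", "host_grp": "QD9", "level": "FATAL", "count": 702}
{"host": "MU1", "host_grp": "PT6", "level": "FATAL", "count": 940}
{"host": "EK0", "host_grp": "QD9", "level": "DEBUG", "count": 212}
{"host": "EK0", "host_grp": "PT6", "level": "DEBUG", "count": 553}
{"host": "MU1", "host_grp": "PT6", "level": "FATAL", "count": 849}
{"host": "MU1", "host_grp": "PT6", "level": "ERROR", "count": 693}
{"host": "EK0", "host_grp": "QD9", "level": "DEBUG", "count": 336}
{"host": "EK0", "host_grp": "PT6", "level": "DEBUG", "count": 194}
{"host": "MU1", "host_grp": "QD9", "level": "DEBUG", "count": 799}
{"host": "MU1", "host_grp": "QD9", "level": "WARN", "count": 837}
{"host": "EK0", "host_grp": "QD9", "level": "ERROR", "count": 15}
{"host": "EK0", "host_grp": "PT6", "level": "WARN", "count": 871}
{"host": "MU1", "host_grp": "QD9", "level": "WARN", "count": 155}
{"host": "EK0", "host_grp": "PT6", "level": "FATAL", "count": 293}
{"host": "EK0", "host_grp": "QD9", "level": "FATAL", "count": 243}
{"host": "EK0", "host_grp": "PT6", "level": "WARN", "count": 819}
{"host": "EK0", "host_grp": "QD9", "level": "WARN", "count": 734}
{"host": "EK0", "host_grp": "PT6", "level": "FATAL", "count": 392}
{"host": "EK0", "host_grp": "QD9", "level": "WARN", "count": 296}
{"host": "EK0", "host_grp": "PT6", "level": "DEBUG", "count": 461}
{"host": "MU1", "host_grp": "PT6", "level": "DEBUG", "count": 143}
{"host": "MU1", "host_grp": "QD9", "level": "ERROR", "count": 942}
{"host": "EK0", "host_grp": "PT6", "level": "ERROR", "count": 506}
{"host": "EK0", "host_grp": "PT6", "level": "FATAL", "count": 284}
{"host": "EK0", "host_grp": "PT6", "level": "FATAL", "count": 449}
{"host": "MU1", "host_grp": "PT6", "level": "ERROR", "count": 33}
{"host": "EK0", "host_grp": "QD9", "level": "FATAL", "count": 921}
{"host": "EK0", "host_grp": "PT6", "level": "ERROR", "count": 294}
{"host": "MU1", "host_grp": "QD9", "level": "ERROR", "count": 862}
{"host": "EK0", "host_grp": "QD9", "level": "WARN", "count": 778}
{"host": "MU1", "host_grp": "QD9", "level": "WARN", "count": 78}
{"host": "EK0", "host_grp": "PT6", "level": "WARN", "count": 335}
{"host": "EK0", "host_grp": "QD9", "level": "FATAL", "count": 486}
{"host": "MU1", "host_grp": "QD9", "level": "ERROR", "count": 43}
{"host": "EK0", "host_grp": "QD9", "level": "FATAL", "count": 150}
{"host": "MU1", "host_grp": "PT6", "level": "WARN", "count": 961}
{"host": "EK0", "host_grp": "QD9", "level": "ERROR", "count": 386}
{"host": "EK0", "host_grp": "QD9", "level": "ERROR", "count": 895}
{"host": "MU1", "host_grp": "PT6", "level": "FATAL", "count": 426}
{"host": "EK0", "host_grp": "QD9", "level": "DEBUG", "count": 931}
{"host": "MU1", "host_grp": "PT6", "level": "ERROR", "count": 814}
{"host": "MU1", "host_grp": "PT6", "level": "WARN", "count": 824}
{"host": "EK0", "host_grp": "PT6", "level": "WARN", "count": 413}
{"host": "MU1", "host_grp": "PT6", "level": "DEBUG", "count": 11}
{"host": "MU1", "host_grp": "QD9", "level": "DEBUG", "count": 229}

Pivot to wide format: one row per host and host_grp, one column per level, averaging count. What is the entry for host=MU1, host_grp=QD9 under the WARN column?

Rows with host=MU1, host_grp=QD9 and level=WARN: count values are 927, 837, 155, 78.
(927 + 837 + 155 + 78) / 4 = 499.25.

499.25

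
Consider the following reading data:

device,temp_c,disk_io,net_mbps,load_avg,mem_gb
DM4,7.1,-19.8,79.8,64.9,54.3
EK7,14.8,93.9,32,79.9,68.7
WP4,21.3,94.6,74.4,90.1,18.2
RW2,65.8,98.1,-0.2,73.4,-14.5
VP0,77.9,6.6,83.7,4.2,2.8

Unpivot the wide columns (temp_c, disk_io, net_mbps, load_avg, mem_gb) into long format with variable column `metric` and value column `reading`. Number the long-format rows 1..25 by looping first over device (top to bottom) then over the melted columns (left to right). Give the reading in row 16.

25 rows total (5 × 5). Row 16: index ⌊(16-1)/5⌋ = 3 into device → RW2; (16-1) mod 5 = 0 into the melted columns → temp_c.
So row 16 is (RW2, temp_c, 65.8); reading = 65.8.

65.8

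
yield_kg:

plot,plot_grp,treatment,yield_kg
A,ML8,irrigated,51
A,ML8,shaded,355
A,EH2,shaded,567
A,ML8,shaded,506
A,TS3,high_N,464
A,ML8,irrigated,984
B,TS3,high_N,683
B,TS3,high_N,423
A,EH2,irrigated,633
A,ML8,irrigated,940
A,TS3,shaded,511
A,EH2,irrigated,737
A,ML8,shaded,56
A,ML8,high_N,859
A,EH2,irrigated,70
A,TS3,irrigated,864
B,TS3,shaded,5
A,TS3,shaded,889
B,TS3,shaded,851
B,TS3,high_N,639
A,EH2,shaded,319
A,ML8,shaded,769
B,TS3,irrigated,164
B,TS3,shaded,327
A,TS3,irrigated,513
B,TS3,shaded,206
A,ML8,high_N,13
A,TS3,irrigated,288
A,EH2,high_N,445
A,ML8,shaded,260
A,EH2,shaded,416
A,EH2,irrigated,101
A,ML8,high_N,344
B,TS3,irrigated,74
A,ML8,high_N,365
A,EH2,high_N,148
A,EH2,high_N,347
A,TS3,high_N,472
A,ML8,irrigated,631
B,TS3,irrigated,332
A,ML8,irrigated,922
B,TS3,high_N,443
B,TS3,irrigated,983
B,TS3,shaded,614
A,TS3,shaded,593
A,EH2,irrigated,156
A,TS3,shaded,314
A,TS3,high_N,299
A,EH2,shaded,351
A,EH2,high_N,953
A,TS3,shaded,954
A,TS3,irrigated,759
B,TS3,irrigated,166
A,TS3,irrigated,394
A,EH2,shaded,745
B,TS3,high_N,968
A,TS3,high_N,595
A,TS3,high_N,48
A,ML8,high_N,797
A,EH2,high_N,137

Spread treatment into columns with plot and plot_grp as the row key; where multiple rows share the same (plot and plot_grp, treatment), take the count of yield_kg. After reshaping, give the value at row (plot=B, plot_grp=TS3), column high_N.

5

Rows with plot=B, plot_grp=TS3 and treatment=high_N: yield_kg values are 683, 423, 639, 443, 968.
5 rows match — count = 5.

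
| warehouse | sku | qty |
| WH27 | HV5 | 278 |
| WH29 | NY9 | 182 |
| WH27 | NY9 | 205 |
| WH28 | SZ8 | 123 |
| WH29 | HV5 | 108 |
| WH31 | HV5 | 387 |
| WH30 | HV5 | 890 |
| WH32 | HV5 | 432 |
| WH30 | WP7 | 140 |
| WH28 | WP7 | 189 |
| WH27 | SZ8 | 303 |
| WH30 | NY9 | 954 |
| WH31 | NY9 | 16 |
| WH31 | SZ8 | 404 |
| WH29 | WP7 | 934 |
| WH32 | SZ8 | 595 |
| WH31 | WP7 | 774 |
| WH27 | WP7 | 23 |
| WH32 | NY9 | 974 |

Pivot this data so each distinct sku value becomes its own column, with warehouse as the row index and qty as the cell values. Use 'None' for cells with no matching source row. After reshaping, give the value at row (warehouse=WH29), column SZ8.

No long-format row has warehouse=WH29 and sku=SZ8, so the cell is None.

None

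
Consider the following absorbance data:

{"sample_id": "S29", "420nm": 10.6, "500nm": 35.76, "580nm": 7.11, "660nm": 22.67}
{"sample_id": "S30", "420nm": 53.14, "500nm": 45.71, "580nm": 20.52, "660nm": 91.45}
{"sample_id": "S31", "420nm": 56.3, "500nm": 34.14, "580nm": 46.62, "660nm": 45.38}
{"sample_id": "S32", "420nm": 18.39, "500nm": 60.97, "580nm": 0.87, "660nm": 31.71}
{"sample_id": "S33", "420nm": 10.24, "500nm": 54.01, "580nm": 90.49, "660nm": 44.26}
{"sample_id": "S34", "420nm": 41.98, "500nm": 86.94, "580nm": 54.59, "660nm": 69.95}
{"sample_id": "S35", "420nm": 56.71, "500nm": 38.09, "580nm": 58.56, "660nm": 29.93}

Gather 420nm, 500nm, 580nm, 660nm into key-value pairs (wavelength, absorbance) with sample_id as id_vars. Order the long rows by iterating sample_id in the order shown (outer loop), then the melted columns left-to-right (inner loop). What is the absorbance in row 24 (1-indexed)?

69.95

28 rows total (7 × 4). Row 24: index ⌊(24-1)/4⌋ = 5 into sample_id → S34; (24-1) mod 4 = 3 into the melted columns → 660nm.
So row 24 is (S34, 660nm, 69.95); absorbance = 69.95.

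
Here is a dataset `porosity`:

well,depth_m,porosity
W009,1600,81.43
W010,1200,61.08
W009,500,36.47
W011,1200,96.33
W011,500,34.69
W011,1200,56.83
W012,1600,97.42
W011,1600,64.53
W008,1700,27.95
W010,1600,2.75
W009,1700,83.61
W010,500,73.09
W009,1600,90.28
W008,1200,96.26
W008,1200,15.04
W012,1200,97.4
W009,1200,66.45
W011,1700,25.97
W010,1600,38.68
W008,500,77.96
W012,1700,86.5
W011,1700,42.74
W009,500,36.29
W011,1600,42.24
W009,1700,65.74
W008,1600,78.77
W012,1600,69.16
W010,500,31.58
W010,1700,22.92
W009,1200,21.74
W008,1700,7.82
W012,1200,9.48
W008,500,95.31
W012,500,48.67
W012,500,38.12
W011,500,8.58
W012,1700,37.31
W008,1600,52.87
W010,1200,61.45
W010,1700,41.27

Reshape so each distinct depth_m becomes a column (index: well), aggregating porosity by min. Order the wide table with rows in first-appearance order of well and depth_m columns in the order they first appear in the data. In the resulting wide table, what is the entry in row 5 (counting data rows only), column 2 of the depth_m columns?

With rows in first-appearance order of well, row 5 is well=W008. depth_m columns in first-appearance order: 1600, 1200, 500, 1700; column 2 is 1200.
Long rows with well=W008, depth_m=1200: min(96.26, 15.04) = 15.04.

15.04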